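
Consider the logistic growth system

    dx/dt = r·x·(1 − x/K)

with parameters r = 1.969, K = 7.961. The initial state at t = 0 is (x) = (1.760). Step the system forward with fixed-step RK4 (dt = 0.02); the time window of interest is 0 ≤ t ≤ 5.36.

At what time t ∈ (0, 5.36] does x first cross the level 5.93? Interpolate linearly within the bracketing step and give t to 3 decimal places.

t=0.000: state=(1.760)
step 1 (dt=0.02): k1=(2.699), k2=(2.729), k3=(2.729), k4=(2.759); state += dt/6·(k1+2k2+2k3+k4)
t=0.020: state=(1.815)
t=0.040: state=(1.870)
t=0.060: state=(1.927)
continuing one RK4 step at a time; state shown every 10 steps (Δt=0.2):
t=0.200: state=(2.358)
t=0.400: state=(3.059)
t=0.600: state=(3.825)
t=0.800: state=(4.604)
t=1.000: state=(5.336)
t=1.180: state=(5.919)
next step: t=1.200: state=(5.978) — x has crossed 5.93
linear interpolation between t=1.180 (5.91867) and t=1.200 (5.97789) → t≈1.184

t = 1.184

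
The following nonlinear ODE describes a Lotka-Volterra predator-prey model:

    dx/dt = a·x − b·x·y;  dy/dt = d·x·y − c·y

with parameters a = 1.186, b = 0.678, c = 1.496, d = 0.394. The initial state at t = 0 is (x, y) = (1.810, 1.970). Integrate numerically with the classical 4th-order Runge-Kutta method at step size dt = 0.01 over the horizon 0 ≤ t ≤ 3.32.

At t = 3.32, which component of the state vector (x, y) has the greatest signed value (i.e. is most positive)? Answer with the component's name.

t=0.000: state=(1.810, 1.970)
step 1 (dt=0.01): k1=(-0.271, -1.542), k2=(-0.261, -1.537), k3=(-0.261, -1.537), k4=(-0.252, -1.532); state += dt/6·(k1+2k2+2k3+k4)
t=0.010: state=(1.807, 1.955)
t=0.020: state=(1.805, 1.939)
t=0.030: state=(1.803, 1.924)
continuing one RK4 step at a time; state shown every 20 steps (Δt=0.2):
t=0.200: state=(1.792, 1.683)
t=0.400: state=(1.839, 1.439)
t=0.600: state=(1.946, 1.238)
t=0.800: state=(2.109, 1.076)
t=1.000: state=(2.332, 0.950)
t=1.200: state=(2.616, 0.856)
t=1.400: state=(2.967, 0.790)
t=1.600: state=(3.389, 0.752)
t=1.800: state=(3.883, 0.742)
t=2.000: state=(4.447, 0.764)
t=2.200: state=(5.064, 0.824)
t=2.400: state=(5.703, 0.933)
t=2.600: state=(6.299, 1.111)
t=2.800: state=(6.753, 1.379)
t=3.000: state=(6.929, 1.757)
t=3.200: state=(6.707, 2.236)
t=3.320: state=(6.365, 2.547)
compare at T: x=6.365, y=2.547

largest component: x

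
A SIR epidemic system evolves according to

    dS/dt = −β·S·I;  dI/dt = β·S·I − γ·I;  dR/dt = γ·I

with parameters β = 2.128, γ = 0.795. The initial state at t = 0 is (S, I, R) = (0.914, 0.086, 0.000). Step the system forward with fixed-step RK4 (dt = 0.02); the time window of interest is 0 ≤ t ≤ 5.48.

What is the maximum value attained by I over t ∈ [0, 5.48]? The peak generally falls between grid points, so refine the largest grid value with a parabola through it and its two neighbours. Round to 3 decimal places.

max I = 0.292

t=0.000: state=(0.914, 0.086, 0.000)
step 1 (dt=0.02): k1=(-0.167, 0.099, 0.068), k2=(-0.169, 0.100, 0.069), k3=(-0.169, 0.100, 0.069), k4=(-0.171, 0.101, 0.070); state += dt/6·(k1+2k2+2k3+k4)
t=0.020: state=(0.911, 0.088, 0.001)
t=0.040: state=(0.907, 0.090, 0.003)
t=0.060: state=(0.904, 0.092, 0.004)
continuing one RK4 step at a time; state shown every 10 steps (Δt=0.2):
t=0.200: state=(0.877, 0.107, 0.015)
t=0.400: state=(0.834, 0.132, 0.034)
t=0.600: state=(0.784, 0.159, 0.057)
t=0.800: state=(0.728, 0.187, 0.085)
t=1.000: state=(0.669, 0.215, 0.117)
t=1.200: state=(0.607, 0.240, 0.153)
t=1.400: state=(0.545, 0.262, 0.193)
t=1.600: state=(0.486, 0.278, 0.236)
t=1.800: state=(0.431, 0.288, 0.281)
t=2.000: state=(0.381, 0.292, 0.327)
t=2.200: state=(0.336, 0.290, 0.374)
t=2.400: state=(0.298, 0.283, 0.419)
t=2.600: state=(0.264, 0.272, 0.463)
t=2.800: state=(0.236, 0.258, 0.506)
t=3.000: state=(0.212, 0.242, 0.545)
t=3.200: state=(0.192, 0.225, 0.583)
t=3.400: state=(0.175, 0.208, 0.617)
t=3.600: state=(0.161, 0.190, 0.649)
t=3.800: state=(0.149, 0.173, 0.678)
t=4.000: state=(0.139, 0.157, 0.704)
t=4.200: state=(0.130, 0.142, 0.728)
t=4.400: state=(0.123, 0.128, 0.749)
t=4.600: state=(0.117, 0.115, 0.768)
t=4.800: state=(0.112, 0.103, 0.786)
t=5.000: state=(0.107, 0.092, 0.801)
t=5.200: state=(0.103, 0.082, 0.815)
t=5.400: state=(0.100, 0.073, 0.827)
t=5.480: state=(0.099, 0.070, 0.832)
largest grid value and its neighbours: I(2.000)=0.29210, I(2.020)=0.29216, I(2.040)=0.29216
parabola through these three points peaks at t≈2.030 with I≈0.29217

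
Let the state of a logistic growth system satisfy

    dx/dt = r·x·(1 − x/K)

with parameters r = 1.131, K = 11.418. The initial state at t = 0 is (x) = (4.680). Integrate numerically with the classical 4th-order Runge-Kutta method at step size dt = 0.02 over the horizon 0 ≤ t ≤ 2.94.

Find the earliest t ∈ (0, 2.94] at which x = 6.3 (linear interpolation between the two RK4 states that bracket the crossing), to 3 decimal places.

t=0.000: state=(4.680)
step 1 (dt=0.02): k1=(3.124), k2=(3.130), k3=(3.130), k4=(3.136); state += dt/6·(k1+2k2+2k3+k4)
t=0.020: state=(4.743)
t=0.040: state=(4.805)
t=0.060: state=(4.868)
continuing one RK4 step at a time; state shown every 5 steps (Δt=0.1):
t=0.100: state=(4.995)
t=0.200: state=(5.315)
t=0.300: state=(5.637)
t=0.400: state=(5.960)
t=0.500: state=(6.281)
next step: t=0.520: state=(6.345) — x has crossed 6.3
linear interpolation between t=0.500 (6.28093) and t=0.520 (6.34478) → t≈0.506

t = 0.506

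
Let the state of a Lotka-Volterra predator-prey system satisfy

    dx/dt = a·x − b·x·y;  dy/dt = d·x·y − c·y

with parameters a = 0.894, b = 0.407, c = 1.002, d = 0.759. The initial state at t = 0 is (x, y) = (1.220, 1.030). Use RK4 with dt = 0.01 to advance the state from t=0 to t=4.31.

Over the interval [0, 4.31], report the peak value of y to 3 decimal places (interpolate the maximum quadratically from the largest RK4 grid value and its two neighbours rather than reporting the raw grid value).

max y = 4.039

t=0.000: state=(1.220, 1.030)
step 1 (dt=0.01): k1=(0.579, -0.078), k2=(0.581, -0.076), k3=(0.581, -0.076), k4=(0.582, -0.074); state += dt/6·(k1+2k2+2k3+k4)
t=0.010: state=(1.226, 1.029)
t=0.020: state=(1.232, 1.029)
t=0.030: state=(1.238, 1.028)
continuing one RK4 step at a time; state shown every 20 steps (Δt=0.2):
t=0.200: state=(1.342, 1.024)
t=0.400: state=(1.476, 1.037)
t=0.600: state=(1.620, 1.074)
t=0.800: state=(1.771, 1.137)
t=1.000: state=(1.923, 1.231)
t=1.200: state=(2.070, 1.365)
t=1.400: state=(2.199, 1.545)
t=1.600: state=(2.298, 1.779)
t=1.800: state=(2.350, 2.074)
t=2.000: state=(2.341, 2.425)
t=2.200: state=(2.262, 2.817)
t=2.400: state=(2.116, 3.216)
t=2.600: state=(1.918, 3.577)
t=2.800: state=(1.694, 3.851)
t=3.000: state=(1.470, 4.006)
t=3.200: state=(1.266, 4.034)
t=3.400: state=(1.093, 3.947)
t=3.600: state=(0.954, 3.772)
t=3.800: state=(0.847, 3.538)
t=4.000: state=(0.768, 3.272)
t=4.200: state=(0.711, 2.995)
t=4.310: state=(0.689, 2.844)
largest grid value and its neighbours: y(3.130)=4.03855, y(3.140)=4.03882, y(3.150)=4.03879
parabola through these three points peaks at t≈3.144 with y≈4.03885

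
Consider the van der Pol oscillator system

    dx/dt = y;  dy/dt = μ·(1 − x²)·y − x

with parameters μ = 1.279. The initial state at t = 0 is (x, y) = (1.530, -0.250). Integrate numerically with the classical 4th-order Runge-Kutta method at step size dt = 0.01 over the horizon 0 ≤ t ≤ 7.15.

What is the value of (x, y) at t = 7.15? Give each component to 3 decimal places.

t=0.000: state=(1.530, -0.250)
step 1 (dt=0.01): k1=(-0.250, -1.101), k2=(-0.256, -1.092), k3=(-0.255, -1.092), k4=(-0.261, -1.083); state += dt/6·(k1+2k2+2k3+k4)
t=0.010: state=(1.527, -0.261)
t=0.020: state=(1.525, -0.272)
t=0.030: state=(1.522, -0.282)
continuing one RK4 step at a time; state shown every 25 steps (Δt=0.25):
t=0.250: state=(1.437, -0.479)
t=0.500: state=(1.294, -0.663)
t=0.750: state=(1.105, -0.857)
t=1.000: state=(0.860, -1.113)
t=1.250: state=(0.537, -1.498)
t=1.500: state=(0.095, -2.080)
t=1.750: state=(-0.512, -2.750)
t=2.000: state=(-1.223, -2.720)
t=2.250: state=(-1.762, -1.477)
t=2.500: state=(-1.974, -0.329)
t=2.750: state=(-1.981, 0.194)
t=3.000: state=(-1.902, 0.403)
t=3.250: state=(-1.787, 0.511)
t=3.500: state=(-1.649, 0.595)
t=3.750: state=(-1.489, 0.688)
t=4.000: state=(-1.302, 0.811)
t=4.250: state=(-1.079, 0.989)
t=4.500: state=(-0.800, 1.265)
t=4.750: state=(-0.433, 1.707)
t=5.000: state=(0.073, 2.367)
t=5.250: state=(0.748, 2.953)
t=5.500: state=(1.455, 2.446)
t=5.750: state=(1.888, 1.017)
t=6.000: state=(2.011, 0.086)
t=6.250: state=(1.978, -0.289)
t=6.500: state=(1.884, -0.445)
t=6.750: state=(1.761, -0.535)
t=7.000: state=(1.617, -0.617)
t=7.150: state=(1.520, -0.672)

(x, y) = (1.520, -0.672)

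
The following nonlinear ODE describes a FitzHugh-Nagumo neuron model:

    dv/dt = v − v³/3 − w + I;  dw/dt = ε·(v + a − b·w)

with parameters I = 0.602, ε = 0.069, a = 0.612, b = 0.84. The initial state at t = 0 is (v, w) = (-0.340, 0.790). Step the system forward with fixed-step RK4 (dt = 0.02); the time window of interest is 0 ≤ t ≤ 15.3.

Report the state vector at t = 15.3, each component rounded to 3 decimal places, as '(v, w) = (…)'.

(v, w) = (-0.936, -0.168)

t=0.000: state=(-0.340, 0.790)
step 1 (dt=0.02): k1=(-0.515, -0.027), k2=(-0.519, -0.027), k3=(-0.519, -0.027), k4=(-0.523, -0.028); state += dt/6·(k1+2k2+2k3+k4)
t=0.020: state=(-0.350, 0.789)
t=0.040: state=(-0.361, 0.789)
t=0.060: state=(-0.372, 0.788)
continuing one RK4 step at a time; state shown every 25 steps (Δt=0.5):
t=0.500: state=(-0.652, 0.772)
t=1.000: state=(-1.046, 0.742)
t=1.500: state=(-1.403, 0.699)
t=2.000: state=(-1.611, 0.648)
t=2.500: state=(-1.690, 0.594)
t=3.000: state=(-1.703, 0.540)
t=3.500: state=(-1.692, 0.488)
t=4.000: state=(-1.670, 0.438)
t=4.500: state=(-1.645, 0.390)
t=5.000: state=(-1.619, 0.344)
t=5.500: state=(-1.592, 0.300)
t=6.000: state=(-1.564, 0.259)
t=6.500: state=(-1.537, 0.219)
t=7.000: state=(-1.509, 0.182)
t=7.500: state=(-1.481, 0.147)
t=8.000: state=(-1.452, 0.114)
t=8.500: state=(-1.424, 0.082)
t=9.000: state=(-1.395, 0.053)
t=9.500: state=(-1.365, 0.025)
t=10.000: state=(-1.335, -0.001)
t=10.500: state=(-1.304, -0.025)
t=11.000: state=(-1.273, -0.047)
t=11.500: state=(-1.241, -0.067)
t=12.000: state=(-1.207, -0.086)
t=12.500: state=(-1.173, -0.104)
t=13.000: state=(-1.137, -0.119)
t=13.500: state=(-1.099, -0.133)
t=14.000: state=(-1.058, -0.145)
t=14.500: state=(-1.015, -0.155)
t=15.000: state=(-0.967, -0.164)
t=15.300: state=(-0.936, -0.168)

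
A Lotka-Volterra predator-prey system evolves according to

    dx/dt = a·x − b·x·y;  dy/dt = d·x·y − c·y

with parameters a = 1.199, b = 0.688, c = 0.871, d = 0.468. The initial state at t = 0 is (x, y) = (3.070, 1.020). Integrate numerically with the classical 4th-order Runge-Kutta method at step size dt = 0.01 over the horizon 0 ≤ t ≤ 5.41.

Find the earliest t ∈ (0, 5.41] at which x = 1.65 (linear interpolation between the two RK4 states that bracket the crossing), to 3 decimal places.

t = 1.961

t=0.000: state=(3.070, 1.020)
step 1 (dt=0.01): k1=(1.527, 0.577), k2=(1.524, 0.582), k3=(1.524, 0.582), k4=(1.522, 0.588); state += dt/6·(k1+2k2+2k3+k4)
t=0.010: state=(3.085, 1.026)
t=0.020: state=(3.100, 1.032)
t=0.030: state=(3.116, 1.038)
continuing one RK4 step at a time; state shown every 20 steps (Δt=0.2):
t=0.200: state=(3.361, 1.158)
t=0.400: state=(3.597, 1.348)
t=0.600: state=(3.736, 1.598)
t=0.800: state=(3.733, 1.907)
t=1.000: state=(3.564, 2.257)
t=1.200: state=(3.240, 2.610)
t=1.400: state=(2.814, 2.912)
t=1.600: state=(2.359, 3.117)
t=1.800: state=(1.939, 3.200)
t=1.960: state=(1.652, 3.184)
next step: t=1.970: state=(1.636, 3.180) — x has crossed 1.65
linear interpolation between t=1.960 (1.65186) and t=1.970 (1.63558) → t≈1.961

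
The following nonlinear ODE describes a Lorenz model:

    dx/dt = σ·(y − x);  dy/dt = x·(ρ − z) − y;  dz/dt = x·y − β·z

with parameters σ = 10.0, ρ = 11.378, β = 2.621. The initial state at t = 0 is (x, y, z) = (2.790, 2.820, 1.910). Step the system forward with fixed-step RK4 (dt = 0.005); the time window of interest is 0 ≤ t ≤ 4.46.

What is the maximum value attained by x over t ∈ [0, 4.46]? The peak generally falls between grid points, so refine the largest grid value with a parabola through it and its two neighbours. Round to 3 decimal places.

max x = 9.055

t=0.000: state=(2.790, 2.820, 1.910)
step 1 (dt=0.005): k1=(0.300, 23.596, 2.862), k2=(0.882, 23.524, 3.010), k3=(0.866, 23.537, 3.012), k4=(1.434, 23.477, 3.163); state += dt/6·(k1+2k2+2k3+k4)
t=0.005: state=(2.794, 2.938, 1.925)
t=0.010: state=(2.804, 3.055, 1.942)
t=0.015: state=(2.819, 3.172, 1.960)
continuing one RK4 step at a time; state shown every 40 steps (Δt=0.2):
t=0.200: state=(5.760, 8.210, 4.857)
t=0.400: state=(8.978, 8.271, 14.843)
t=0.600: state=(4.221, 1.890, 13.534)
t=0.800: state=(1.889, 1.630, 8.639)
t=1.000: state=(2.307, 2.914, 5.807)
t=1.200: state=(4.373, 5.848, 5.743)
t=1.400: state=(7.400, 8.362, 10.706)
t=1.600: state=(6.298, 4.601, 13.884)
t=1.800: state=(3.528, 2.790, 10.631)
t=2.000: state=(3.266, 3.636, 7.849)
t=2.200: state=(4.739, 5.771, 7.596)
t=2.400: state=(6.628, 7.146, 10.701)
t=2.600: state=(5.987, 5.016, 12.621)
t=2.800: state=(4.240, 3.709, 10.664)
t=3.000: state=(4.052, 4.346, 8.767)
t=3.200: state=(5.140, 5.831, 8.872)
t=3.400: state=(6.168, 6.321, 10.921)
t=3.600: state=(5.572, 4.973, 11.723)
t=3.800: state=(4.564, 4.283, 10.410)
t=4.000: state=(4.573, 4.831, 9.304)
t=4.200: state=(5.345, 5.764, 9.660)
t=4.400: state=(5.817, 5.793, 10.928)
t=4.460: state=(5.752, 5.563, 11.165)
largest grid value and its neighbours: x(0.375)=9.05350, x(0.380)=9.05478, x(0.385)=9.04793
parabola through these three points peaks at t≈0.378 with x≈9.05526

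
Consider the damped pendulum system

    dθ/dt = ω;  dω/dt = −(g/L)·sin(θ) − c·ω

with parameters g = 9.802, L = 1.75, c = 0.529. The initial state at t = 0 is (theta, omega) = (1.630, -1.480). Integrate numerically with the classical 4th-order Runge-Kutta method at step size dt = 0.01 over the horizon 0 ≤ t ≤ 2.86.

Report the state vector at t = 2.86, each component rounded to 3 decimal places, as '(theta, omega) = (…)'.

(theta, omega) = (0.742, -0.507)

t=0.000: state=(1.630, -1.480)
step 1 (dt=0.01): k1=(-1.480, -4.808), k2=(-1.504, -4.798), k3=(-1.504, -4.798), k4=(-1.528, -4.787); state += dt/6·(k1+2k2+2k3+k4)
t=0.010: state=(1.615, -1.528)
t=0.020: state=(1.599, -1.576)
t=0.030: state=(1.583, -1.623)
continuing one RK4 step at a time; state shown every 10 steps (Δt=0.1):
t=0.100: state=(1.458, -1.948)
t=0.200: state=(1.242, -2.380)
t=0.300: state=(0.985, -2.746)
t=0.400: state=(0.696, -3.009)
t=0.500: state=(0.387, -3.134)
t=0.600: state=(0.074, -3.096)
t=0.700: state=(-0.226, -2.894)
t=0.800: state=(-0.500, -2.550)
t=0.900: state=(-0.733, -2.101)
t=1.000: state=(-0.918, -1.591)
t=1.100: state=(-1.050, -1.054)
t=1.200: state=(-1.128, -0.515)
t=1.300: state=(-1.154, 0.009)
t=1.400: state=(-1.128, 0.505)
t=1.500: state=(-1.054, 0.964)
t=1.600: state=(-0.937, 1.372)
t=1.700: state=(-0.782, 1.715)
t=1.800: state=(-0.596, 1.974)
t=1.900: state=(-0.390, 2.130)
t=2.000: state=(-0.174, 2.172)
t=2.100: state=(0.040, 2.095)
t=2.200: state=(0.241, 1.910)
t=2.300: state=(0.419, 1.633)
t=2.400: state=(0.566, 1.290)
t=2.500: state=(0.676, 0.904)
t=2.600: state=(0.746, 0.500)
t=2.700: state=(0.776, 0.097)
t=2.800: state=(0.766, -0.289)
t=2.860: state=(0.742, -0.507)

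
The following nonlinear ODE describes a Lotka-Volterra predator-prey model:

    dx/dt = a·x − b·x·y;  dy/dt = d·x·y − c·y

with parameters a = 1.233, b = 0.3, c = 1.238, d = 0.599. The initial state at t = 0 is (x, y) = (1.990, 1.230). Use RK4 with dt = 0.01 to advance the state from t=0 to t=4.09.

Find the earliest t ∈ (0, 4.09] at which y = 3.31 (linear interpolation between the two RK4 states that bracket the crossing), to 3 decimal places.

t=0.000: state=(1.990, 1.230)
step 1 (dt=0.01): k1=(1.719, -0.057), k2=(1.727, -0.050), k3=(1.727, -0.050), k4=(1.735, -0.044); state += dt/6·(k1+2k2+2k3+k4)
t=0.010: state=(2.007, 1.229)
t=0.020: state=(2.025, 1.229)
t=0.030: state=(2.042, 1.229)
continuing one RK4 step at a time; state shown every 20 steps (Δt=0.2):
t=0.200: state=(2.365, 1.246)
t=0.400: state=(2.803, 1.324)
t=0.600: state=(3.298, 1.489)
t=0.800: state=(3.829, 1.781)
t=1.000: state=(4.344, 2.270)
t=1.200: state=(4.746, 3.061)
t=1.240: state=(4.800, 3.266)
next step: t=1.250: state=(4.812, 3.320) — y has crossed 3.31
linear interpolation between t=1.240 (3.26576) and t=1.250 (3.31979) → t≈1.248

t = 1.248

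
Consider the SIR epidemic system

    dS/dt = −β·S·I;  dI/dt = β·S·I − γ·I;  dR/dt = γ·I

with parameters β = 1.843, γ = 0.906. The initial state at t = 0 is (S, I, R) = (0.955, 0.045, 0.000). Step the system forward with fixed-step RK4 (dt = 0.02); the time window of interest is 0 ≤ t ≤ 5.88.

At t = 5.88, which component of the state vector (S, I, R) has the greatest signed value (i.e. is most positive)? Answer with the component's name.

largest component: R

t=0.000: state=(0.955, 0.045, 0.000)
step 1 (dt=0.02): k1=(-0.079, 0.038, 0.041), k2=(-0.080, 0.039, 0.041), k3=(-0.080, 0.039, 0.041), k4=(-0.080, 0.039, 0.041); state += dt/6·(k1+2k2+2k3+k4)
t=0.020: state=(0.953, 0.046, 0.001)
t=0.040: state=(0.952, 0.047, 0.002)
t=0.060: state=(0.950, 0.047, 0.003)
continuing one RK4 step at a time; state shown every 10 steps (Δt=0.2):
t=0.200: state=(0.938, 0.053, 0.009)
t=0.400: state=(0.918, 0.063, 0.019)
t=0.600: state=(0.896, 0.073, 0.032)
t=0.800: state=(0.870, 0.084, 0.046)
t=1.000: state=(0.842, 0.096, 0.062)
t=1.200: state=(0.810, 0.109, 0.081)
t=1.400: state=(0.777, 0.122, 0.102)
t=1.600: state=(0.741, 0.134, 0.125)
t=1.800: state=(0.703, 0.146, 0.150)
t=2.000: state=(0.665, 0.157, 0.178)
t=2.200: state=(0.627, 0.166, 0.207)
t=2.400: state=(0.589, 0.173, 0.238)
t=2.600: state=(0.552, 0.179, 0.270)
t=2.800: state=(0.516, 0.181, 0.302)
t=3.000: state=(0.483, 0.182, 0.335)
t=3.200: state=(0.452, 0.180, 0.368)
t=3.400: state=(0.423, 0.177, 0.401)
t=3.600: state=(0.396, 0.171, 0.432)
t=3.800: state=(0.373, 0.165, 0.463)
t=4.000: state=(0.351, 0.157, 0.492)
t=4.200: state=(0.332, 0.149, 0.519)
t=4.400: state=(0.315, 0.140, 0.546)
t=4.600: state=(0.299, 0.130, 0.570)
t=4.800: state=(0.286, 0.121, 0.593)
t=5.000: state=(0.274, 0.112, 0.614)
t=5.200: state=(0.263, 0.103, 0.634)
t=5.400: state=(0.254, 0.095, 0.651)
t=5.600: state=(0.245, 0.087, 0.668)
t=5.800: state=(0.238, 0.079, 0.683)
t=5.880: state=(0.235, 0.076, 0.689)
compare at T: S=0.235, I=0.076, R=0.689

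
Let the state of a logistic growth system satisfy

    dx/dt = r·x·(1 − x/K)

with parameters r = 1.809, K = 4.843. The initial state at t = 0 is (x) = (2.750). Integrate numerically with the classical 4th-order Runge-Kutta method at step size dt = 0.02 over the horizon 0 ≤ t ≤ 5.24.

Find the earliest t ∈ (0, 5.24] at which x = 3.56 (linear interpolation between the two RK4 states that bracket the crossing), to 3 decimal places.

t = 0.413

t=0.000: state=(2.750)
step 1 (dt=0.02): k1=(2.150), k2=(2.144), k3=(2.145), k4=(2.139); state += dt/6·(k1+2k2+2k3+k4)
t=0.020: state=(2.793)
t=0.040: state=(2.836)
t=0.060: state=(2.878)
continuing one RK4 step at a time; state shown every 10 steps (Δt=0.2):
t=0.200: state=(3.165)
t=0.400: state=(3.537)
next step: t=0.420: state=(3.571) — x has crossed 3.56
linear interpolation between t=0.400 (3.53728) and t=0.420 (3.57149) → t≈0.413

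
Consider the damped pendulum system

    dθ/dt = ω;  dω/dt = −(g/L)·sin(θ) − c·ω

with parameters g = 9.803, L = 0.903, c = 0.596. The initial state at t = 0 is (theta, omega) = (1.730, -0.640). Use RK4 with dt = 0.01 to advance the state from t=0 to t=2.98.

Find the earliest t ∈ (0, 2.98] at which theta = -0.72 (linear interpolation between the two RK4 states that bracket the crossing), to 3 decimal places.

t=0.000: state=(1.730, -0.640)
step 1 (dt=0.01): k1=(-0.640, -10.337), k2=(-0.692, -10.312), k3=(-0.692, -10.312), k4=(-0.743, -10.287); state += dt/6·(k1+2k2+2k3+k4)
t=0.010: state=(1.723, -0.743)
t=0.020: state=(1.715, -0.846)
t=0.030: state=(1.706, -0.948)
continuing one RK4 step at a time; state shown every 10 steps (Δt=0.1):
t=0.100: state=(1.615, -1.650)
t=0.200: state=(1.402, -2.605)
t=0.300: state=(1.098, -3.452)
t=0.400: state=(0.719, -4.080)
t=0.500: state=(0.294, -4.351)
t=0.600: state=(-0.137, -4.178)
t=0.700: state=(-0.528, -3.588)
t=0.750: state=(-0.697, -3.174)
next step: t=0.760: state=(-0.729, -3.085) — theta has crossed -0.72
linear interpolation between t=0.750 (-0.69731) and t=0.760 (-0.72861) → t≈0.757

t = 0.757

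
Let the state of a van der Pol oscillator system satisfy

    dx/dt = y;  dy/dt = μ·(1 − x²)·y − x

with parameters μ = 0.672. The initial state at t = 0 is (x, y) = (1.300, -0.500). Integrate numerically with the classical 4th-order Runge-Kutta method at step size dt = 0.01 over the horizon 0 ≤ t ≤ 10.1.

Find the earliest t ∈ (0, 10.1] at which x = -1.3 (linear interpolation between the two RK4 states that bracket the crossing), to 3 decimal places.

t = 1.834

t=0.000: state=(1.300, -0.500)
step 1 (dt=0.01): k1=(-0.500, -1.068), k2=(-0.505, -1.065), k3=(-0.505, -1.065), k4=(-0.511, -1.063); state += dt/6·(k1+2k2+2k3+k4)
t=0.010: state=(1.295, -0.511)
t=0.020: state=(1.290, -0.521)
t=0.030: state=(1.285, -0.532)
continuing one RK4 step at a time; state shown every 50 steps (Δt=0.5):
t=0.500: state=(0.923, -1.004)
t=1.000: state=(0.284, -1.576)
t=1.500: state=(-0.646, -2.055)
t=1.830: state=(-1.293, -1.743)
next step: t=1.840: state=(-1.311, -1.722) — x has crossed -1.3
linear interpolation between t=1.830 (-1.29318) and t=1.840 (-1.31051) → t≈1.834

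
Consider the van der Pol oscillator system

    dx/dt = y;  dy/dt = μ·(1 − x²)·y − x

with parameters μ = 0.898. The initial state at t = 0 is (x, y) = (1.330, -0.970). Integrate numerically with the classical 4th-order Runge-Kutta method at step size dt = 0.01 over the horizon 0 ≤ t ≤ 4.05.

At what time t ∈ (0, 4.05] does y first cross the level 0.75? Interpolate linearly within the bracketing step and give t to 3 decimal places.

t=0.000: state=(1.330, -0.970)
step 1 (dt=0.01): k1=(-0.970, -0.660), k2=(-0.973, -0.664), k3=(-0.973, -0.664), k4=(-0.977, -0.669); state += dt/6·(k1+2k2+2k3+k4)
t=0.010: state=(1.320, -0.977)
t=0.020: state=(1.310, -0.983)
t=0.030: state=(1.301, -0.990)
continuing one RK4 step at a time; state shown every 20 steps (Δt=0.2):
t=0.200: state=(1.122, -1.121)
t=0.400: state=(0.878, -1.321)
t=0.600: state=(0.589, -1.586)
t=0.800: state=(0.239, -1.928)
t=1.000: state=(-0.185, -2.309)
t=1.200: state=(-0.678, -2.575)
t=1.400: state=(-1.188, -2.437)
t=1.600: state=(-1.616, -1.777)
t=1.800: state=(-1.886, -0.923)
t=2.000: state=(-1.999, -0.251)
t=2.200: state=(-2.004, 0.164)
t=2.400: state=(-1.944, 0.406)
t=2.600: state=(-1.847, 0.559)
t=2.800: state=(-1.724, 0.673)
t=2.940: state=(-1.624, 0.747)
next step: t=2.950: state=(-1.617, 0.752) — y has crossed 0.75
linear interpolation between t=2.940 (0.74675) and t=2.950 (0.75201) → t≈2.946

t = 2.946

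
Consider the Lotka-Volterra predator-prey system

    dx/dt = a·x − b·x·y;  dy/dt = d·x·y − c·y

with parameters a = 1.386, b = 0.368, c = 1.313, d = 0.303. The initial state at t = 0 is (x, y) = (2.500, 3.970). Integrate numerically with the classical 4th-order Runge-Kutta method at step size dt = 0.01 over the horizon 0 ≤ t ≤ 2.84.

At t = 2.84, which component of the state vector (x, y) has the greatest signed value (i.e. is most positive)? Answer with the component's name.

t=0.000: state=(2.500, 3.970)
step 1 (dt=0.01): k1=(-0.187, -2.205), k2=(-0.177, -2.200), k3=(-0.177, -2.200), k4=(-0.167, -2.195); state += dt/6·(k1+2k2+2k3+k4)
t=0.010: state=(2.498, 3.948)
t=0.020: state=(2.497, 3.926)
t=0.030: state=(2.495, 3.904)
continuing one RK4 step at a time; state shown every 10 steps (Δt=0.1):
t=0.100: state=(2.491, 3.755)
t=0.200: state=(2.502, 3.551)
t=0.300: state=(2.531, 3.361)
t=0.400: state=(2.577, 3.184)
t=0.500: state=(2.641, 3.022)
t=0.600: state=(2.722, 2.874)
t=0.700: state=(2.820, 2.741)
t=0.800: state=(2.934, 2.623)
t=0.900: state=(3.066, 2.519)
t=1.000: state=(3.216, 2.430)
t=1.100: state=(3.383, 2.355)
t=1.200: state=(3.567, 2.294)
t=1.300: state=(3.769, 2.248)
t=1.400: state=(3.988, 2.217)
t=1.500: state=(4.224, 2.202)
t=1.600: state=(4.474, 2.203)
t=1.700: state=(4.738, 2.221)
t=1.800: state=(5.012, 2.258)
t=1.900: state=(5.293, 2.315)
t=2.000: state=(5.576, 2.393)
t=2.100: state=(5.854, 2.495)
t=2.200: state=(6.120, 2.624)
t=2.300: state=(6.365, 2.780)
t=2.400: state=(6.579, 2.967)
t=2.500: state=(6.749, 3.184)
t=2.600: state=(6.864, 3.432)
t=2.700: state=(6.914, 3.709)
t=2.800: state=(6.891, 4.011)
t=2.840: state=(6.860, 4.136)
compare at T: x=6.860, y=4.136

largest component: x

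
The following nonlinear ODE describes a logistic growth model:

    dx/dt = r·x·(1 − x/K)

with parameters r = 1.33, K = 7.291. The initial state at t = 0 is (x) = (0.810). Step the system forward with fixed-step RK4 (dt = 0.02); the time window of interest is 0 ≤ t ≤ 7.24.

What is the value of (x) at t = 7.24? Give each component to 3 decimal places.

t=0.000: state=(0.810)
step 1 (dt=0.02): k1=(0.958), k2=(0.968), k3=(0.968), k4=(0.978); state += dt/6·(k1+2k2+2k3+k4)
t=0.020: state=(0.829)
t=0.040: state=(0.849)
t=0.060: state=(0.869)
continuing one RK4 step at a time; state shown every 25 steps (Δt=0.5):
t=0.500: state=(1.425)
t=1.000: state=(2.340)
t=1.500: state=(3.491)
t=2.000: state=(4.675)
t=2.500: state=(5.661)
t=3.000: state=(6.351)
t=3.500: state=(6.775)
t=4.000: state=(7.016)
t=4.500: state=(7.147)
t=5.000: state=(7.216)
t=5.500: state=(7.252)
t=6.000: state=(7.271)
t=6.500: state=(7.281)
t=7.000: state=(7.286)
t=7.240: state=(7.287)

(x) = (7.287)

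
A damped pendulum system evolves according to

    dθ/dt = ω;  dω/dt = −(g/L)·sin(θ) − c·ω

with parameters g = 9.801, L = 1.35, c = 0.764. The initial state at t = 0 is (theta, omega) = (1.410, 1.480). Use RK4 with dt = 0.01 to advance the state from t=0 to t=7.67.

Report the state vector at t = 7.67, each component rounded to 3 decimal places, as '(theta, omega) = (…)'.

(theta, omega) = (0.079, -0.113)

t=0.000: state=(1.410, 1.480)
step 1 (dt=0.01): k1=(1.480, -8.297), k2=(1.439, -8.274), k3=(1.439, -8.274), k4=(1.397, -8.250); state += dt/6·(k1+2k2+2k3+k4)
t=0.010: state=(1.424, 1.397)
t=0.020: state=(1.438, 1.315)
t=0.030: state=(1.451, 1.233)
continuing one RK4 step at a time; state shown every 25 steps (Δt=0.25):
t=0.250: state=(1.535, -0.426)
t=0.500: state=(1.226, -1.975)
t=0.750: state=(0.596, -2.925)
t=1.000: state=(-0.141, -2.756)
t=1.250: state=(-0.695, -1.564)
t=1.500: state=(-0.899, -0.074)
t=1.750: state=(-0.752, 1.179)
t=2.000: state=(-0.358, 1.850)
t=2.250: state=(0.105, 1.719)
t=2.500: state=(0.446, 0.938)
t=2.750: state=(0.557, -0.051)
t=3.000: state=(0.437, -0.850)
t=3.250: state=(0.170, -1.199)
t=3.500: state=(-0.118, -1.019)
t=3.750: state=(-0.309, -0.469)
t=4.000: state=(-0.346, 0.165)
t=4.250: state=(-0.241, 0.626)
t=4.500: state=(-0.060, 0.765)
t=4.750: state=(0.114, 0.576)
t=5.000: state=(0.212, 0.193)
t=5.250: state=(0.209, -0.199)
t=5.500: state=(0.125, -0.445)
t=5.750: state=(0.005, -0.473)
t=6.000: state=(-0.096, -0.308)
t=6.250: state=(-0.141, -0.049)
t=6.500: state=(-0.122, 0.184)
t=6.750: state=(-0.059, 0.303)
t=7.000: state=(0.017, 0.282)
t=7.250: state=(0.073, 0.152)
t=7.500: state=(0.090, -0.015)
t=7.670: state=(0.079, -0.113)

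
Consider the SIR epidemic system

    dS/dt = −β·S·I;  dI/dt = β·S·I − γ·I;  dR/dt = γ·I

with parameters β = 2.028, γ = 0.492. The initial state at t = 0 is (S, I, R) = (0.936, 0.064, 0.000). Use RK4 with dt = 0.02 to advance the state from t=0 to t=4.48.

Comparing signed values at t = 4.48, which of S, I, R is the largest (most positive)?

largest component: R

t=0.000: state=(0.936, 0.064, 0.000)
step 1 (dt=0.02): k1=(-0.121, 0.090, 0.031), k2=(-0.123, 0.091, 0.032), k3=(-0.123, 0.091, 0.032), k4=(-0.125, 0.092, 0.032); state += dt/6·(k1+2k2+2k3+k4)
t=0.020: state=(0.934, 0.066, 0.001)
t=0.040: state=(0.931, 0.068, 0.001)
t=0.060: state=(0.928, 0.070, 0.002)
continuing one RK4 step at a time; state shown every 10 steps (Δt=0.2):
t=0.200: state=(0.908, 0.084, 0.007)
t=0.400: state=(0.874, 0.110, 0.017)
t=0.600: state=(0.830, 0.141, 0.029)
t=0.800: state=(0.779, 0.177, 0.045)
t=1.000: state=(0.719, 0.217, 0.064)
t=1.200: state=(0.653, 0.260, 0.087)
t=1.400: state=(0.583, 0.302, 0.115)
t=1.600: state=(0.511, 0.342, 0.147)
t=1.800: state=(0.442, 0.376, 0.182)
t=2.000: state=(0.377, 0.402, 0.221)
t=2.200: state=(0.319, 0.420, 0.261)
t=2.400: state=(0.269, 0.429, 0.303)
t=2.600: state=(0.226, 0.429, 0.345)
t=2.800: state=(0.190, 0.423, 0.387)
t=3.000: state=(0.160, 0.412, 0.428)
t=3.200: state=(0.136, 0.396, 0.468)
t=3.400: state=(0.116, 0.378, 0.506)
t=3.600: state=(0.100, 0.358, 0.542)
t=3.800: state=(0.087, 0.337, 0.576)
t=4.000: state=(0.076, 0.315, 0.608)
t=4.200: state=(0.067, 0.294, 0.638)
t=4.400: state=(0.060, 0.274, 0.666)
t=4.480: state=(0.057, 0.266, 0.677)
compare at T: S=0.057, I=0.266, R=0.677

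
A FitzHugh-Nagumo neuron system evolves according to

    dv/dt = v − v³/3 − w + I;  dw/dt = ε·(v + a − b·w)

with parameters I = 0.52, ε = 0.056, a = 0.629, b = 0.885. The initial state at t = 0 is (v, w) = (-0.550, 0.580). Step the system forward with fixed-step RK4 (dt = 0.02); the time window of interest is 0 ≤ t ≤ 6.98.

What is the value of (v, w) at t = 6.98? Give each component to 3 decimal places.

t=0.000: state=(-0.550, 0.580)
step 1 (dt=0.02): k1=(-0.555, -0.024), k2=(-0.558, -0.025), k3=(-0.558, -0.025), k4=(-0.562, -0.025); state += dt/6·(k1+2k2+2k3+k4)
t=0.020: state=(-0.561, 0.580)
t=0.040: state=(-0.572, 0.579)
t=0.060: state=(-0.584, 0.578)
continuing one RK4 step at a time; state shown every 25 steps (Δt=0.5):
t=0.500: state=(-0.867, 0.564)
t=1.000: state=(-1.210, 0.539)
t=1.500: state=(-1.472, 0.505)
t=2.000: state=(-1.609, 0.468)
t=2.500: state=(-1.658, 0.428)
t=3.000: state=(-1.666, 0.389)
t=3.500: state=(-1.657, 0.351)
t=4.000: state=(-1.640, 0.314)
t=4.500: state=(-1.621, 0.279)
t=5.000: state=(-1.601, 0.245)
t=5.500: state=(-1.580, 0.212)
t=6.000: state=(-1.559, 0.181)
t=6.500: state=(-1.537, 0.151)
t=6.980: state=(-1.517, 0.124)

(v, w) = (-1.517, 0.124)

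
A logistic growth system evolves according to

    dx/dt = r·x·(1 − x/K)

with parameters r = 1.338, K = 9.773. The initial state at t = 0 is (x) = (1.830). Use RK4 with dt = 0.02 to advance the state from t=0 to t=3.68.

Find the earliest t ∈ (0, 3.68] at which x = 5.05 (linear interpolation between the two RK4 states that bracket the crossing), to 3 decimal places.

t = 1.147

t=0.000: state=(1.830)
step 1 (dt=0.02): k1=(1.990), k2=(2.007), k3=(2.007), k4=(2.023); state += dt/6·(k1+2k2+2k3+k4)
t=0.020: state=(1.870)
t=0.040: state=(1.911)
t=0.060: state=(1.952)
continuing one RK4 step at a time; state shown every 10 steps (Δt=0.2):
t=0.200: state=(2.262)
t=0.400: state=(2.760)
t=0.600: state=(3.319)
t=0.800: state=(3.928)
t=1.000: state=(4.569)
t=1.140: state=(5.027)
next step: t=1.160: state=(5.092) — x has crossed 5.05
linear interpolation between t=1.140 (5.02657) and t=1.160 (5.09187) → t≈1.147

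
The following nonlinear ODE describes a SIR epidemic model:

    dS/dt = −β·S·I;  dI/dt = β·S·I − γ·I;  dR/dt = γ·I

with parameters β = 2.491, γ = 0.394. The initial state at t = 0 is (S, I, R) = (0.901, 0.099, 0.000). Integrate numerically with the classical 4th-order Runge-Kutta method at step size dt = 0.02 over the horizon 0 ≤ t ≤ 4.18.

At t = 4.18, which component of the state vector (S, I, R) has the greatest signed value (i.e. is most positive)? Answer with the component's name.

t=0.000: state=(0.901, 0.099, 0.000)
step 1 (dt=0.02): k1=(-0.222, 0.183, 0.039), k2=(-0.226, 0.186, 0.040), k3=(-0.226, 0.186, 0.040), k4=(-0.229, 0.189, 0.040); state += dt/6·(k1+2k2+2k3+k4)
t=0.020: state=(0.896, 0.103, 0.001)
t=0.040: state=(0.892, 0.107, 0.002)
t=0.060: state=(0.887, 0.111, 0.002)
continuing one RK4 step at a time; state shown every 10 steps (Δt=0.2):
t=0.200: state=(0.849, 0.142, 0.009)
t=0.400: state=(0.781, 0.197, 0.023)
t=0.600: state=(0.697, 0.263, 0.041)
t=0.800: state=(0.600, 0.335, 0.064)
t=1.000: state=(0.499, 0.408, 0.094)
t=1.200: state=(0.401, 0.471, 0.128)
t=1.400: state=(0.313, 0.520, 0.167)
t=1.600: state=(0.239, 0.551, 0.210)
t=1.800: state=(0.181, 0.565, 0.254)
t=2.000: state=(0.137, 0.565, 0.298)
t=2.200: state=(0.103, 0.554, 0.343)
t=2.400: state=(0.079, 0.536, 0.386)
t=2.600: state=(0.061, 0.513, 0.427)
t=2.800: state=(0.047, 0.487, 0.466)
t=3.000: state=(0.037, 0.459, 0.503)
t=3.200: state=(0.030, 0.432, 0.539)
t=3.400: state=(0.024, 0.404, 0.571)
t=3.600: state=(0.020, 0.378, 0.602)
t=3.800: state=(0.017, 0.352, 0.631)
t=4.000: state=(0.014, 0.328, 0.658)
t=4.180: state=(0.012, 0.307, 0.680)
compare at T: S=0.012, I=0.307, R=0.680

largest component: R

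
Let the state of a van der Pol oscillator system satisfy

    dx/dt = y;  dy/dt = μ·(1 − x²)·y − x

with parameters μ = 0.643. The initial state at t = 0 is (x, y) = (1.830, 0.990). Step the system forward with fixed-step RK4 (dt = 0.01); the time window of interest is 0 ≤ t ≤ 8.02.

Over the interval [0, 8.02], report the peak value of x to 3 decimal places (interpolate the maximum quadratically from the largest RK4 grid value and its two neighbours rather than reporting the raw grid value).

t=0.000: state=(1.830, 0.990)
step 1 (dt=0.01): k1=(0.990, -3.325), k2=(0.973, -3.316), k3=(0.973, -3.316), k4=(0.957, -3.307); state += dt/6·(k1+2k2+2k3+k4)
t=0.010: state=(1.840, 0.957)
t=0.020: state=(1.849, 0.924)
t=0.030: state=(1.858, 0.891)
continuing one RK4 step at a time; state shown every 50 steps (Δt=0.5):
t=0.500: state=(1.978, -0.238)
t=1.000: state=(1.713, -0.760)
t=1.500: state=(1.239, -1.141)
t=2.000: state=(0.546, -1.671)
t=2.500: state=(-0.456, -2.297)
t=3.000: state=(-1.544, -1.715)
t=3.500: state=(-1.996, -0.172)
t=4.000: state=(-1.866, 0.579)
t=4.500: state=(-1.474, 0.969)
t=5.000: state=(-0.887, 1.409)
t=5.500: state=(-0.028, 2.054)
t=6.000: state=(1.101, 2.230)
t=6.500: state=(1.895, 0.788)
t=7.000: state=(1.969, -0.331)
t=7.500: state=(1.672, -0.807)
t=8.000: state=(1.175, -1.193)
t=8.020: state=(1.151, -1.210)
largest grid value and its neighbours: x(6.790)=2.00375, x(6.800)=2.00386, x(6.810)=2.00377
parabola through these three points peaks at t≈6.801 with x≈2.00386

max x = 2.004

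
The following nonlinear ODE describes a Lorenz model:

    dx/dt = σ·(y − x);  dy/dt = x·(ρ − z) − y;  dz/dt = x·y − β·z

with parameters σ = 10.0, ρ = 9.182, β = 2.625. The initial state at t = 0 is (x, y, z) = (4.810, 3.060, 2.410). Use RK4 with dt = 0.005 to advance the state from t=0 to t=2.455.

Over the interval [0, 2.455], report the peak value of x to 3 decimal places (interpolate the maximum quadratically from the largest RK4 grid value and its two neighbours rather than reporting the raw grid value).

max x = 7.162

t=0.000: state=(4.810, 3.060, 2.410)
step 1 (dt=0.005): k1=(-17.500, 29.513, 8.392), k2=(-16.325, 29.043, 8.555), k3=(-16.366, 29.062, 8.558), k4=(-15.229, 28.612, 8.717); state += dt/6·(k1+2k2+2k3+k4)
t=0.005: state=(4.728, 3.205, 2.453)
t=0.010: state=(4.657, 3.346, 2.497)
t=0.015: state=(4.597, 3.483, 2.543)
continuing one RK4 step at a time; state shown every 20 steps (Δt=0.1):
t=0.100: state=(4.624, 5.444, 3.586)
t=0.200: state=(5.820, 7.182, 5.708)
t=0.300: state=(6.959, 7.687, 8.714)
t=0.400: state=(7.007, 6.345, 11.149)
t=0.500: state=(5.820, 4.290, 11.579)
t=0.600: state=(4.310, 2.953, 10.469)
t=0.700: state=(3.243, 2.481, 8.918)
t=0.800: state=(2.757, 2.522, 7.500)
t=0.900: state=(2.722, 2.867, 6.406)
t=1.000: state=(3.017, 3.452, 5.720)
t=1.100: state=(3.577, 4.252, 5.517)
t=1.200: state=(4.340, 5.170, 5.896)
t=1.300: state=(5.170, 5.953, 6.895)
t=1.400: state=(5.798, 6.215, 8.293)
t=1.500: state=(5.924, 5.748, 9.513)
t=1.600: state=(5.490, 4.849, 9.990)
t=1.700: state=(4.773, 4.044, 9.672)
t=1.800: state=(4.130, 3.603, 8.911)
t=1.900: state=(3.750, 3.520, 8.068)
t=2.000: state=(3.661, 3.705, 7.370)
t=2.100: state=(3.820, 4.082, 6.943)
t=2.200: state=(4.161, 4.569, 6.860)
t=2.300: state=(4.602, 5.054, 7.141)
t=2.400: state=(5.021, 5.382, 7.720)
t=2.455: state=(5.190, 5.441, 8.102)
largest grid value and its neighbours: x(0.350)=7.16118, x(0.355)=7.16218, x(0.360)=7.15953
parabola through these three points peaks at t≈0.354 with x≈7.16228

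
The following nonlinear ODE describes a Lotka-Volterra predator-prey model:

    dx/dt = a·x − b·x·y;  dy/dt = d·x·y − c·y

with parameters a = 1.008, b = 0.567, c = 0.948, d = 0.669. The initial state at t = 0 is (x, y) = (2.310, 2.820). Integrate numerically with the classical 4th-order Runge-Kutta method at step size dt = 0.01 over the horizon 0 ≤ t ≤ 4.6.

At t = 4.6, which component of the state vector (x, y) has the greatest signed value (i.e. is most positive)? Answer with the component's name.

largest component: x

t=0.000: state=(2.310, 2.820)
step 1 (dt=0.01): k1=(-1.365, 1.685), k2=(-1.372, 1.677), k3=(-1.372, 1.677), k4=(-1.379, 1.669); state += dt/6·(k1+2k2+2k3+k4)
t=0.010: state=(2.296, 2.837)
t=0.020: state=(2.282, 2.853)
t=0.030: state=(2.268, 2.870)
continuing one RK4 step at a time; state shown every 20 steps (Δt=0.2):
t=0.200: state=(2.017, 3.117)
t=0.400: state=(1.712, 3.309)
t=0.600: state=(1.432, 3.377)
t=0.800: state=(1.196, 3.329)
t=1.000: state=(1.011, 3.190)
t=1.200: state=(0.870, 2.992)
t=1.400: state=(0.768, 2.761)
t=1.600: state=(0.697, 2.518)
t=1.800: state=(0.649, 2.279)
t=2.000: state=(0.622, 2.052)
t=2.200: state=(0.610, 1.843)
t=2.400: state=(0.612, 1.655)
t=2.600: state=(0.627, 1.487)
t=2.800: state=(0.653, 1.340)
t=3.000: state=(0.691, 1.213)
t=3.200: state=(0.742, 1.104)
t=3.400: state=(0.805, 1.013)
t=3.600: state=(0.882, 0.938)
t=3.800: state=(0.973, 0.878)
t=4.000: state=(1.081, 0.833)
t=4.200: state=(1.205, 0.803)
t=4.400: state=(1.347, 0.788)
t=4.600: state=(1.508, 0.789)
compare at T: x=1.508, y=0.789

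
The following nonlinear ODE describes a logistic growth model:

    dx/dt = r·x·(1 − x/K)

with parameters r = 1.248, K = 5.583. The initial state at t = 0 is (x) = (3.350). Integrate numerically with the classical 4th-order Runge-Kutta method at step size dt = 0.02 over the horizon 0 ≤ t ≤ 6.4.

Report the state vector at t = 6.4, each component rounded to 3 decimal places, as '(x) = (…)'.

t=0.000: state=(3.350)
step 1 (dt=0.02): k1=(1.672), k2=(1.668), k3=(1.668), k4=(1.664); state += dt/6·(k1+2k2+2k3+k4)
t=0.020: state=(3.383)
t=0.040: state=(3.417)
t=0.060: state=(3.450)
continuing one RK4 step at a time; state shown every 25 steps (Δt=0.5):
t=0.500: state=(4.114)
t=1.000: state=(4.686)
t=1.500: state=(5.064)
t=2.000: state=(5.292)
t=2.500: state=(5.423)
t=3.000: state=(5.496)
t=3.500: state=(5.536)
t=4.000: state=(5.558)
t=4.500: state=(5.569)
t=5.000: state=(5.576)
t=5.500: state=(5.579)
t=6.000: state=(5.581)
t=6.400: state=(5.582)

(x) = (5.582)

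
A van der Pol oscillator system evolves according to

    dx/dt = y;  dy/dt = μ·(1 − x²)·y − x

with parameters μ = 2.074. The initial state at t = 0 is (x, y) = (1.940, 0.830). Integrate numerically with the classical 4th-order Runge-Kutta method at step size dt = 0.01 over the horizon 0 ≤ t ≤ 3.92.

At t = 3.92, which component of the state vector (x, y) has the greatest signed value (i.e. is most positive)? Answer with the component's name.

largest component: y

t=0.000: state=(1.940, 0.830)
step 1 (dt=0.01): k1=(0.830, -6.697), k2=(0.797, -6.536), k3=(0.797, -6.540), k4=(0.765, -6.380); state += dt/6·(k1+2k2+2k3+k4)
t=0.010: state=(1.948, 0.765)
t=0.020: state=(1.955, 0.702)
t=0.030: state=(1.962, 0.643)
continuing one RK4 step at a time; state shown every 20 steps (Δt=0.2):
t=0.200: state=(2.009, 0.016)
t=0.400: state=(1.984, -0.225)
t=0.600: state=(1.930, -0.301)
t=0.800: state=(1.866, -0.335)
t=1.000: state=(1.796, -0.361)
t=1.200: state=(1.721, -0.388)
t=1.400: state=(1.641, -0.419)
t=1.600: state=(1.553, -0.457)
t=1.800: state=(1.457, -0.506)
t=2.000: state=(1.350, -0.571)
t=2.200: state=(1.227, -0.661)
t=2.400: state=(1.083, -0.792)
t=2.600: state=(0.905, -0.995)
t=2.800: state=(0.676, -1.330)
t=3.000: state=(0.357, -1.915)
t=3.200: state=(-0.117, -2.893)
t=3.400: state=(-0.805, -3.872)
t=3.600: state=(-1.536, -3.006)
t=3.800: state=(-1.928, -1.014)
t=3.920: state=(-2.004, -0.325)
compare at T: x=-2.004, y=-0.325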